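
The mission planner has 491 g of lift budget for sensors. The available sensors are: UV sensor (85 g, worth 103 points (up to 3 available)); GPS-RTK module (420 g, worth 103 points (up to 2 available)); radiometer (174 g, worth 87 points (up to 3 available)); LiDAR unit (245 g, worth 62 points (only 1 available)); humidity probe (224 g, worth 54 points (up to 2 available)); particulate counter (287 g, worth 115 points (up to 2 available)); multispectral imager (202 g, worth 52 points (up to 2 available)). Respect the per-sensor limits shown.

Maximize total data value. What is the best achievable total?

Taking 3×UV sensor + radiometer: 429 g used, 396 in data value.

396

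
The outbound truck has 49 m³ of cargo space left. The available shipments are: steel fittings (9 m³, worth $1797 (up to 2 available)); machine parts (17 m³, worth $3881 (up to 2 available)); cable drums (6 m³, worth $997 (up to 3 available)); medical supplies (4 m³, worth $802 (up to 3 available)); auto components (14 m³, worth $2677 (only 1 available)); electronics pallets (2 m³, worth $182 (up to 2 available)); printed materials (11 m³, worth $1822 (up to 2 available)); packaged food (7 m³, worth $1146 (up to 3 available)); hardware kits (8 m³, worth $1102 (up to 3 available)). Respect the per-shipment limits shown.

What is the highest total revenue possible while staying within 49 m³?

The ratio heuristic lands on 2×machine parts + 3×medical supplies + electronics pallets (10350) but leaves 1 m³ idle.
Dropping 3×medical supplies and electronics pallets frees 14 m³; slotting in steel fittings + cable drums (15 m³) lifts the total to 10556 at 49 m³.
Every other selection either busts 49 m³ or exceeds an availability limit or fails to beat 10556.

10556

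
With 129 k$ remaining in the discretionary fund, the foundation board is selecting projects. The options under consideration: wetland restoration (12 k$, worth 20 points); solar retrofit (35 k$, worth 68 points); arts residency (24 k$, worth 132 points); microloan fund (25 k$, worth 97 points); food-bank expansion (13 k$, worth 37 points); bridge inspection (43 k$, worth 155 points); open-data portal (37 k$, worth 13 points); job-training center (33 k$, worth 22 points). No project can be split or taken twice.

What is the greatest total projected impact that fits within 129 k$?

452

Filling by ratio: wetland restoration + arts residency + microloan fund + food-bank expansion + bridge inspection for 441, with 12 k$ left unused.
The 25 k$ tied up in wetland restoration and food-bank expansion is better spent on solar retrofit — total rises to 452 (127 k$).
The closest alternative, wetland restoration + arts residency + microloan fund + food-bank expansion + bridge inspection, reaches only 441.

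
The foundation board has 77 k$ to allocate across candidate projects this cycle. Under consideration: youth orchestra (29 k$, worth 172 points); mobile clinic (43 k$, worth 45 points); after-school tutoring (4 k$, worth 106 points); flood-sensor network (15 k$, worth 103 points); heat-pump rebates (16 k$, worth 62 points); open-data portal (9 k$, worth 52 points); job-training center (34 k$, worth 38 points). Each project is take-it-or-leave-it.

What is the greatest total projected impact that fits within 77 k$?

495

Ranking by ratio (projected impact/k$): after-school tutoring 26.50, flood-sensor network 6.87, youth orchestra 5.93.
Youth orchestra + after-school tutoring + flood-sensor network + heat-pump rebates + open-data portal uses 73 of the 77 k$ and totals 495.
Every other selection either busts 77 k$ or fails to beat 495.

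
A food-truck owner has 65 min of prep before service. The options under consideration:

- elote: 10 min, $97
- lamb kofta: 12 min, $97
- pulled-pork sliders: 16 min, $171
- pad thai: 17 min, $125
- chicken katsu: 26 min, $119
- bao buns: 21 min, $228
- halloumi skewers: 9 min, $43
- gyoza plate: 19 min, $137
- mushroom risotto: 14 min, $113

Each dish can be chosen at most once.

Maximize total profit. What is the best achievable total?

621

Ranking by ratio (profit/min): bao buns 10.86, pulled-pork sliders 10.69, elote 9.70.
Filling by ratio: elote + lamb kofta + pulled-pork sliders + bao buns for 593, with 6 min left unused.
Dropping lamb kofta frees 12 min; slotting in pad thai (17 min) lifts the total to 621 at 64 min.
Next best is elote + pulled-pork sliders + bao buns + mushroom risotto at 609 (61 min) — short by 12.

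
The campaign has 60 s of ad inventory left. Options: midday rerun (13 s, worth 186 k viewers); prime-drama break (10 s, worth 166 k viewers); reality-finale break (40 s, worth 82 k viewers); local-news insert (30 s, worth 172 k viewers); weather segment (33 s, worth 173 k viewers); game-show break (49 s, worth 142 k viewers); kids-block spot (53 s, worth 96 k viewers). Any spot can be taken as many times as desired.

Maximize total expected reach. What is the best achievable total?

996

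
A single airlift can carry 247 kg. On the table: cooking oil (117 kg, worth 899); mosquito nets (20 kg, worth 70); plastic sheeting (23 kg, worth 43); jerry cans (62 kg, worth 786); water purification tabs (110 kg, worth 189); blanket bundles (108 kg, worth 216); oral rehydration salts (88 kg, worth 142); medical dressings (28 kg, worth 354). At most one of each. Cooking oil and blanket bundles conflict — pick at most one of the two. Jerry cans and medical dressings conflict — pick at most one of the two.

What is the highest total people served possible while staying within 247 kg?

1798

Best packing: cooking oil + mosquito nets + plastic sheeting + jerry cans — 222 kg, 1798 total.
That's the maximum — no feasible swap from here does better than 1798.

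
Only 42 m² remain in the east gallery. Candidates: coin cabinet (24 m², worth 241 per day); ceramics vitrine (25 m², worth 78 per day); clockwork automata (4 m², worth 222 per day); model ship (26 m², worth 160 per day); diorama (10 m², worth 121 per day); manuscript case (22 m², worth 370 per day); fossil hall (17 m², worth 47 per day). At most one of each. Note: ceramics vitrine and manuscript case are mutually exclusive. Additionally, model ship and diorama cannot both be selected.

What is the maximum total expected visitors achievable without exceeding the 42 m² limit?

The ratio ordering already packs tightly: clockwork automata + diorama + manuscript case, 36 m², 713.
Runner-up clockwork automata + manuscript case tops out at 592.

713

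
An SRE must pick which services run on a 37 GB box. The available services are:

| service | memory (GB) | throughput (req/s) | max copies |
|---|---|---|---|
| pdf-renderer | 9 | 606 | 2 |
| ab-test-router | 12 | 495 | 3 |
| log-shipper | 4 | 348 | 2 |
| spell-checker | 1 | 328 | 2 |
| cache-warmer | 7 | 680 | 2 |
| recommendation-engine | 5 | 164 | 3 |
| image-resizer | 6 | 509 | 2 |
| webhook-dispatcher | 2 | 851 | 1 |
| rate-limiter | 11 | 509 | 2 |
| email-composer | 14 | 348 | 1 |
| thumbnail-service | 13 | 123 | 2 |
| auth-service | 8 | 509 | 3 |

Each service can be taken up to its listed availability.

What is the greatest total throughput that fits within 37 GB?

4330

Density check — webhook-dispatcher 425.50, spell-checker 328.00, cache-warmer 97.14, log-shipper 87.00 are the best per GB.
Taking the top-ratio services first gives 2×log-shipper + 2×spell-checker + 2×cache-warmer + recommendation-engine + image-resizer + webhook-dispatcher for 4236 (37 GB).
The 9 GB tied up in log-shipper and recommendation-engine is better spent on pdf-renderer — total rises to 4330 (37 GB).
Every other selection either busts 37 GB or exceeds an availability limit or fails to beat 4330.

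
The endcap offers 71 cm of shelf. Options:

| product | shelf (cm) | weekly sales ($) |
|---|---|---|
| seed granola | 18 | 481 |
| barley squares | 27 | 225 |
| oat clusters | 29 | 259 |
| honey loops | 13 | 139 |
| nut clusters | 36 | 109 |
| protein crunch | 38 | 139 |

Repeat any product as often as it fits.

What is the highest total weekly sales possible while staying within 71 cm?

1582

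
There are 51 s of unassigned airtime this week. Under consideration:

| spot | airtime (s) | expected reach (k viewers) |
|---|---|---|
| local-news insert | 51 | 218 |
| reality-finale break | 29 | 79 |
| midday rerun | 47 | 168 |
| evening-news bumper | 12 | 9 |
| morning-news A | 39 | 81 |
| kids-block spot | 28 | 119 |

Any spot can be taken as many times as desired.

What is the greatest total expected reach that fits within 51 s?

218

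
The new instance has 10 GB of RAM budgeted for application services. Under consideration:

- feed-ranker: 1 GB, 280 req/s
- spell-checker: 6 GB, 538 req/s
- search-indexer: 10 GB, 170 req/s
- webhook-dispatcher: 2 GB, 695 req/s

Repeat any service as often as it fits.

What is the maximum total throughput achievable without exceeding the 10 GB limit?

3475

Density check — webhook-dispatcher 347.50, feed-ranker 280.00, spell-checker 89.67, search-indexer 17.00 are the best per GB.
Taking 5×webhook-dispatcher: 10 GB used, 3475 in throughput.
Nothing else within 10 GB beats 3475.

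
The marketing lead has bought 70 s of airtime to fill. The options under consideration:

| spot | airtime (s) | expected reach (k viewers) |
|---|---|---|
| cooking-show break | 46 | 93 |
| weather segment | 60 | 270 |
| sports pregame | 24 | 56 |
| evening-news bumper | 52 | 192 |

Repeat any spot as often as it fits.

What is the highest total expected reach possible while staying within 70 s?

Weather segment uses 60 of the 70 s and totals 270.
Every other selection either busts 70 s or fails to beat 270.

270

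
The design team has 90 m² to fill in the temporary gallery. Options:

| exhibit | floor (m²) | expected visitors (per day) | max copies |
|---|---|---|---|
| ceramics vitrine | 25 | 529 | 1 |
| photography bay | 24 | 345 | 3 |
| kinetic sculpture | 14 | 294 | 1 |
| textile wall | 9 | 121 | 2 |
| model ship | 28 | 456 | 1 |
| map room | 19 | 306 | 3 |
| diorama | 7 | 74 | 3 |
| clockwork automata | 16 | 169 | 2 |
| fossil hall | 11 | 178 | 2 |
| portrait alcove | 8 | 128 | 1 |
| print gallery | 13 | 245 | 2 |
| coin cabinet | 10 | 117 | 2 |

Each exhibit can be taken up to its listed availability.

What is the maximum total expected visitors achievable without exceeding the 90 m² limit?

The ratio heuristic lands on ceramics vitrine + kinetic sculpture + 2×fossil hall + 2×print gallery (1669) but leaves 3 m² idle.
The 24 m² tied up in fossil hall and print gallery is better spent on map room + portrait alcove — total rises to 1680 (90 m²).
Every other selection either busts 90 m² or exceeds an availability limit or fails to beat 1680.

1680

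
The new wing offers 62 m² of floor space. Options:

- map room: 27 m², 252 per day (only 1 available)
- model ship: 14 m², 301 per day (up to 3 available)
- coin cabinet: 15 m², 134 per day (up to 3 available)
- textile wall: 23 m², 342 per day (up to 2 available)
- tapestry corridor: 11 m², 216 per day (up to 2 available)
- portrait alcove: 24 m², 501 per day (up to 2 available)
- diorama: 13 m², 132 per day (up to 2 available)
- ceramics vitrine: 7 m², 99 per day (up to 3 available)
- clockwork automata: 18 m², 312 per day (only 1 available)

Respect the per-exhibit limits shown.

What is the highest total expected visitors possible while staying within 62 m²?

1303

Filling by ratio: 3×model ship + tapestry corridor + ceramics vitrine for 1218, with 2 m² left unused.
The 46 m² tied up in 2×model ship and tapestry corridor and ceramics vitrine is better spent on 2×portrait alcove — total rises to 1303 (62 m²).
That's the maximum — no swap from here does better than 1303.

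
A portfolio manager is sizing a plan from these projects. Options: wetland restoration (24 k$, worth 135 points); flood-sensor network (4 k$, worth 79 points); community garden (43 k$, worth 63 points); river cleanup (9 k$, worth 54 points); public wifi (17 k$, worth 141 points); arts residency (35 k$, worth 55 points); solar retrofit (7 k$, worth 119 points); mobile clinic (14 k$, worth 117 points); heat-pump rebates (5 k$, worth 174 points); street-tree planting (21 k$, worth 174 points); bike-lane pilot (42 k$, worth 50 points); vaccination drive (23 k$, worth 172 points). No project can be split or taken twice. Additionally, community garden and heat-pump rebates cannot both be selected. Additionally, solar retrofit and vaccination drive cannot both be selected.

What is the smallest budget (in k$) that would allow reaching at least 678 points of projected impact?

54

Look for the lowest-budget combination reaching 678.
Taking flood-sensor network + public wifi + solar retrofit + heat-pump rebates + street-tree planting gives 687 (≥ 678) for 54 k$.
Below 54 k$ the best achievable stays under 678.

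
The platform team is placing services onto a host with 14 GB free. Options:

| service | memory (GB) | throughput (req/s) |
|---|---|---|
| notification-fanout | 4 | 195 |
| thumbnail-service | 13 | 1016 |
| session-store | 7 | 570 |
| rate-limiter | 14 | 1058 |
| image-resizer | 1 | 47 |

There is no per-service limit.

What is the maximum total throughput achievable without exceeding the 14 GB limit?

Best packing: 2×session-store — 14 GB, 1140 total.
Nothing else within 14 GB beats 1140.

1140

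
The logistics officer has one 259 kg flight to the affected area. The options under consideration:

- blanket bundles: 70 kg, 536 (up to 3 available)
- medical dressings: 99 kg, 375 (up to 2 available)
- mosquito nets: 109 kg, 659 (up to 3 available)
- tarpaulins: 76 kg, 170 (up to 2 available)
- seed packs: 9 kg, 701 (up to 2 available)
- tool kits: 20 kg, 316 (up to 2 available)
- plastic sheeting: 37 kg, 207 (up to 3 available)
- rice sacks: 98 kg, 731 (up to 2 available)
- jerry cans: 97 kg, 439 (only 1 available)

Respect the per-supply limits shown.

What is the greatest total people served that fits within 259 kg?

3496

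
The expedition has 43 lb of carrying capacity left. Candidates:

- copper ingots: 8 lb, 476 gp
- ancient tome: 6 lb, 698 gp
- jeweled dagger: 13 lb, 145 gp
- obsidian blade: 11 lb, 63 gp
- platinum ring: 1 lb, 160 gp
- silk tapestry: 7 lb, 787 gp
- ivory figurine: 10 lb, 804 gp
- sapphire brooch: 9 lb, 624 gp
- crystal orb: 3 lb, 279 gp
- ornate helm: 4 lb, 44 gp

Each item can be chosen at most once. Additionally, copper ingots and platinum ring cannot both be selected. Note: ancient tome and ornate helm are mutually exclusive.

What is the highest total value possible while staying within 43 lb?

3668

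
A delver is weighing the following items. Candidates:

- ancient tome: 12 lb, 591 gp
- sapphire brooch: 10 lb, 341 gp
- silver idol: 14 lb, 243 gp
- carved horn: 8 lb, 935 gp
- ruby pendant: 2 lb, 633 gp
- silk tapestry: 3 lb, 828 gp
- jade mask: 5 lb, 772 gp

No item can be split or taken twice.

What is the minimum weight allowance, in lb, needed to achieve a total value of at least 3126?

Need the lightest bundle worth ≥ 3126.
Taking carved horn + ruby pendant + silk tapestry + jade mask gives 3168 (≥ 3126) for 18 lb.
Any bundle with less than 18 lb falls short of 3126.

18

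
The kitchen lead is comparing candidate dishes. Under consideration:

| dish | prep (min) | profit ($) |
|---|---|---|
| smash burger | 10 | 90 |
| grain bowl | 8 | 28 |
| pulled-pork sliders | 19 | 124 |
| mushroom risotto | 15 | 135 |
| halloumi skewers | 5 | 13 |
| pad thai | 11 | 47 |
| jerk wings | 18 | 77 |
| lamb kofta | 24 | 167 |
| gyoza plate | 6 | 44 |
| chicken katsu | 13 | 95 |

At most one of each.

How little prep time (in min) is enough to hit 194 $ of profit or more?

Minimise min subject to total profit ≥ 194.
smash burger + mushroom risotto: 225 profit at 25 min.
Any bundle with less than 25 min falls short of 194.

25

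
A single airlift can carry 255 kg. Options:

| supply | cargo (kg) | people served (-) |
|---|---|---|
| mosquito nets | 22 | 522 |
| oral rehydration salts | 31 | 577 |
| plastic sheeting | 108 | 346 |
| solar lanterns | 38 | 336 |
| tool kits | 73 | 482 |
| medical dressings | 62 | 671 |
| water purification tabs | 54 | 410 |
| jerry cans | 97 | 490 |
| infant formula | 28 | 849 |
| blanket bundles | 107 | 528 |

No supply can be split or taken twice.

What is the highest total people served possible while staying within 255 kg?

3437

Density check — infant formula 30.32, mosquito nets 23.73, oral rehydration salts 18.61, medical dressings 10.82 are the best per kg.
A density-first pass picks mosquito nets + oral rehydration salts + solar lanterns + medical dressings + water purification tabs + infant formula — 3365 at 235 kg.
Dropping water purification tabs frees 54 kg; slotting in tool kits (73 kg) lifts the total to 3437 at 254 kg.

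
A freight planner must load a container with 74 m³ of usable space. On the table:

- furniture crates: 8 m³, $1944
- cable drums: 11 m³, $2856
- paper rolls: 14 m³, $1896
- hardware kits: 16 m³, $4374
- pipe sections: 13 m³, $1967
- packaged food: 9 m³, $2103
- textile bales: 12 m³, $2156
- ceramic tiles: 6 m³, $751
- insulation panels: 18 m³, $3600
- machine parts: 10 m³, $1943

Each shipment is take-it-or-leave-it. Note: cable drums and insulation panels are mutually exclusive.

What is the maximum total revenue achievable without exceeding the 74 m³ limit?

16127

Ranking by ratio (revenue/m³): hardware kits 273.38, cable drums 259.64, furniture crates 243.00.
Furniture crates + cable drums + hardware kits + packaged food + textile bales + ceramic tiles + machine parts uses 72 of the 74 m³ and totals 16127.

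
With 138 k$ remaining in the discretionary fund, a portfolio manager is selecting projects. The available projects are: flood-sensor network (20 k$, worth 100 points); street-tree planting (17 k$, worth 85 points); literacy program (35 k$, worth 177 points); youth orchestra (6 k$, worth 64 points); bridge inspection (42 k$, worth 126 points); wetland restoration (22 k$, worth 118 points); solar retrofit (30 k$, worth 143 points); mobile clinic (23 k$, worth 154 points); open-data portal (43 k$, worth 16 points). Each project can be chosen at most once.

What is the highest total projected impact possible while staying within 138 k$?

A density-first pass picks flood-sensor network + street-tree planting + literacy program + youth orchestra + wetland restoration + mobile clinic — 698 at 123 k$.
Dropping street-tree planting frees 17 k$; slotting in solar retrofit (30 k$) lifts the total to 756 at 136 k$.
The closest alternative, street-tree planting + literacy program + youth orchestra + wetland restoration + solar retrofit + mobile clinic, reaches only 741.

756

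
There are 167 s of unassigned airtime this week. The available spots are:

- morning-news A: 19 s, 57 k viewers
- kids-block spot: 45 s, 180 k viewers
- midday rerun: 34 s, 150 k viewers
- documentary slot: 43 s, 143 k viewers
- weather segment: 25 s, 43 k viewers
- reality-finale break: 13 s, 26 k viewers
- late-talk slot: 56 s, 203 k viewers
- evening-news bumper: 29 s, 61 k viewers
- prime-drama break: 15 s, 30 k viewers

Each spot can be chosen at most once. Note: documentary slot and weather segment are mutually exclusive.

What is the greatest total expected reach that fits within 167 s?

616

Best packing: morning-news A + kids-block spot + midday rerun + reality-finale break + late-talk slot — 167 s, 616 total.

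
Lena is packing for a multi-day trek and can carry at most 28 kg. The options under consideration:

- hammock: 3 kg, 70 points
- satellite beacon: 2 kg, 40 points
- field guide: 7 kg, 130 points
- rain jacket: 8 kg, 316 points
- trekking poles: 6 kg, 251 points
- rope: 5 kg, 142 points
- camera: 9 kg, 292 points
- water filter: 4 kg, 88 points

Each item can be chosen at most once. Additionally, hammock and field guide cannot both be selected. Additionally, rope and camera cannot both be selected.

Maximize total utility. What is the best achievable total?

969

Hammock + satellite beacon + rain jacket + trekking poles + camera uses 28 of the 28 kg and totals 969.
Next best is rain jacket + trekking poles + camera + water filter at 947 (27 kg) — short by 22.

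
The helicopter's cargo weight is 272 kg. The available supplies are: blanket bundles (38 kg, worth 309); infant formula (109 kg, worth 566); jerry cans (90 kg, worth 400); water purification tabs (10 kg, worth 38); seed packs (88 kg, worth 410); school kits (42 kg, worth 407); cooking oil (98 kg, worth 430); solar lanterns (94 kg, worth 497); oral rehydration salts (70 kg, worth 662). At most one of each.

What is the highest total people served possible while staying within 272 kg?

By people served per kg: school kits 9.69, oral rehydration salts 9.46, blanket bundles 8.13, solar lanterns 5.29 lead.
A density-first pass picks blanket bundles + water purification tabs + school kits + solar lanterns + oral rehydration salts — 1913 at 254 kg.
The 94 kg tied up in solar lanterns is better spent on infant formula — total rises to 1982 (269 kg).
Next best is blanket bundles + infant formula + school kits + oral rehydration salts at 1944 (259 kg) — short by 38.

1982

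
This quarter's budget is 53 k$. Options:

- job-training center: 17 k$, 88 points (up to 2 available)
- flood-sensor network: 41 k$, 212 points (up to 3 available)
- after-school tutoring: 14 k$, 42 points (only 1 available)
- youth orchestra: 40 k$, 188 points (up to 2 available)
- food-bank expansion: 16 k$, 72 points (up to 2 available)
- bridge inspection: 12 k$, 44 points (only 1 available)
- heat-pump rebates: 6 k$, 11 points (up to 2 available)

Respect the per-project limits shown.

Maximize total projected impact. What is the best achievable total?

256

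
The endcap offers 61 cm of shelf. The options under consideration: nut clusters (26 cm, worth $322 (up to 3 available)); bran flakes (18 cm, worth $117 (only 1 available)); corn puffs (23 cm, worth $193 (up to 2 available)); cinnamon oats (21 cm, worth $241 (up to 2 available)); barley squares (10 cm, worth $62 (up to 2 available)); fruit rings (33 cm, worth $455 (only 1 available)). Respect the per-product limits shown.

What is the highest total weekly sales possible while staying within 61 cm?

777

By weekly sales per cm: fruit rings 13.79, nut clusters 12.38, cinnamon oats 11.48 lead.
Nut clusters + fruit rings uses 59 of the 61 cm and totals 777.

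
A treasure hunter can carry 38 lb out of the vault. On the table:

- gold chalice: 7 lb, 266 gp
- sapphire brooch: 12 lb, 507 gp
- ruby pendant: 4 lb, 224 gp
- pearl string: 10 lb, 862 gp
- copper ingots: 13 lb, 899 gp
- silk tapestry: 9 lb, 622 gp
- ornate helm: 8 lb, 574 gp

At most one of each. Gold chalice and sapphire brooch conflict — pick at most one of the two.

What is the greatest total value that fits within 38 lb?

Density check — pearl string 86.20, ornate helm 71.75, copper ingots 69.15, silk tapestry 69.11 are the best per lb.
Taking the top-ratio items first gives ruby pendant + pearl string + copper ingots + ornate helm for 2559 (35 lb).
Dropping ornate helm frees 8 lb; slotting in silk tapestry (9 lb) lifts the total to 2607 at 36 lb.
Next best is gold chalice + pearl string + copper ingots + ornate helm at 2601 (38 lb) — short by 6.

2607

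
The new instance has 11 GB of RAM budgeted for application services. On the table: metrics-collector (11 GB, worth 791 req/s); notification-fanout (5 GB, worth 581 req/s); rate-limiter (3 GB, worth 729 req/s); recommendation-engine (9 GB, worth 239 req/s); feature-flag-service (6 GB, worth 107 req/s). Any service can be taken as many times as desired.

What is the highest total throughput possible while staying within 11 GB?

2187

By throughput per GB: rate-limiter 243.00, notification-fanout 116.20, metrics-collector 71.91, recommendation-engine 26.56 lead.
The ratio ordering already packs tightly: 3×rate-limiter, 9 GB, 2187.
Nothing else within 11 GB beats 2187.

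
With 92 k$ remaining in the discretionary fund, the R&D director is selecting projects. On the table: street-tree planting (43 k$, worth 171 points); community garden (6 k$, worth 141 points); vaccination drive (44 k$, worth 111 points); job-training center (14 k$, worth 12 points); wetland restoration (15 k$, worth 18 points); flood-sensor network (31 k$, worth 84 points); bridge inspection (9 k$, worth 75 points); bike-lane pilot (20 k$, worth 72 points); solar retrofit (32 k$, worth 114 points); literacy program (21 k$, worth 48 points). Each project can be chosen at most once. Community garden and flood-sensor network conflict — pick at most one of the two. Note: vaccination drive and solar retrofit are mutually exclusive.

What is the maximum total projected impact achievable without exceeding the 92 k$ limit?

501

Greedy by ratio would take street-tree planting + community garden + job-training center + bridge inspection + bike-lane pilot: 92 k$ used, total 471.
The 34 k$ tied up in job-training center and bike-lane pilot is better spent on solar retrofit — total rises to 501 (90 k$).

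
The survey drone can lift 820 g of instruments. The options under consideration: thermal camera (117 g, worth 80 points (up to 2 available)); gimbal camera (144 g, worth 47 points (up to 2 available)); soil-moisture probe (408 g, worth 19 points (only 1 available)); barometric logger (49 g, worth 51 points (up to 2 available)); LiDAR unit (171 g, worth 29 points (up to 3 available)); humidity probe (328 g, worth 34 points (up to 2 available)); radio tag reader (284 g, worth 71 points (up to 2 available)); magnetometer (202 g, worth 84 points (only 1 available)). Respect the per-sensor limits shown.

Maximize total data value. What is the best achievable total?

Density check — barometric logger 1.04, thermal camera 0.68, magnetometer 0.42, gimbal camera 0.33 are the best per g.
A density-first pass picks 2×thermal camera + gimbal camera + 2×barometric logger + magnetometer — 393 at 678 g.
The 144 g tied up in gimbal camera is better spent on radio tag reader — total rises to 417 (818 g).

417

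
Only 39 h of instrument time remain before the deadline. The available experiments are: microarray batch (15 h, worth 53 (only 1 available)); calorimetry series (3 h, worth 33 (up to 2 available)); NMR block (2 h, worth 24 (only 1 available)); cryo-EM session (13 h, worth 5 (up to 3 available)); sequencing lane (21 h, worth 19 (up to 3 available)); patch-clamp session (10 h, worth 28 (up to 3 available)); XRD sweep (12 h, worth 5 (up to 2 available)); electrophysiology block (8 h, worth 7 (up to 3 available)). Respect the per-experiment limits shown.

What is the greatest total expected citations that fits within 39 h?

174

Taking the top-ratio experiments first gives microarray batch + 2×calorimetry series + NMR block + patch-clamp session for 171 (33 h).
Replace microarray batch with 2×patch-clamp session: the trade gains 3 net, giving 174 at 38 h.
No other feasible combination exceeds 174.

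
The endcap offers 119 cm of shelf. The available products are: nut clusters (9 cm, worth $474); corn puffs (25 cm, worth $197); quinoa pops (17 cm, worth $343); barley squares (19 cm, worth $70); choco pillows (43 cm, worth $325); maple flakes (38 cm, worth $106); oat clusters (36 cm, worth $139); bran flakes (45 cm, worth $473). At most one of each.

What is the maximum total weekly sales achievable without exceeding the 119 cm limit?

Filling by ratio: nut clusters + corn puffs + quinoa pops + barley squares + bran flakes for 1557, with 4 cm left unused.
Dropping corn puffs and barley squares frees 44 cm; slotting in choco pillows (43 cm) lifts the total to 1615 at 114 cm.

1615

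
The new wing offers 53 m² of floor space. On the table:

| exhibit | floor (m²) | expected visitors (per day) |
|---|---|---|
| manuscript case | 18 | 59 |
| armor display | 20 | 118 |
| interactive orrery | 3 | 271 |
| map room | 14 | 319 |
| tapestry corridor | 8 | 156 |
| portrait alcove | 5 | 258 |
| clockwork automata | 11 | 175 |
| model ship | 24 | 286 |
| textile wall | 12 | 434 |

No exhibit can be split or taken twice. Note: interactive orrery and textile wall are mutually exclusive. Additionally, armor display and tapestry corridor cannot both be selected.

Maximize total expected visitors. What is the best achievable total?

1342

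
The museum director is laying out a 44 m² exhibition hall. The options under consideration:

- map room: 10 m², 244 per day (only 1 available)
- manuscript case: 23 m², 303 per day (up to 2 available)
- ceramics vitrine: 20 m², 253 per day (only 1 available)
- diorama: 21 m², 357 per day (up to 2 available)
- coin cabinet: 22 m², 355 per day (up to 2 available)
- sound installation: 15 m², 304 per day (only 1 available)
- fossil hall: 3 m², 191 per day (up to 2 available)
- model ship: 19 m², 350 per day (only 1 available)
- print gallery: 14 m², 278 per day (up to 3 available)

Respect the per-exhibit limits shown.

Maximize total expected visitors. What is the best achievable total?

Density check — fossil hall 63.67, map room 24.40, sound installation 20.27 are the best per m².
Taking the top-ratio exhibits first gives map room + sound installation + 2×fossil hall for 930 (31 m²).
Dropping sound installation frees 15 m²; slotting in 2×print gallery (28 m²) lifts the total to 1182 at 44 m².

1182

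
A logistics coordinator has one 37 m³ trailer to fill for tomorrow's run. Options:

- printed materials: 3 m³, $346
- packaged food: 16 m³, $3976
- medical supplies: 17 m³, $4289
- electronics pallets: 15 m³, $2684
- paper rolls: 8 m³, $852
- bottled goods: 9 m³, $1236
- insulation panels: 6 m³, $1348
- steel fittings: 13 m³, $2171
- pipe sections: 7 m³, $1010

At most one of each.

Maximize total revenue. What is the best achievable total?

Best packing: printed materials + packaged food + medical supplies — 36 m³, 8611 total.
That's the maximum — no swap from here does better than 8611.

8611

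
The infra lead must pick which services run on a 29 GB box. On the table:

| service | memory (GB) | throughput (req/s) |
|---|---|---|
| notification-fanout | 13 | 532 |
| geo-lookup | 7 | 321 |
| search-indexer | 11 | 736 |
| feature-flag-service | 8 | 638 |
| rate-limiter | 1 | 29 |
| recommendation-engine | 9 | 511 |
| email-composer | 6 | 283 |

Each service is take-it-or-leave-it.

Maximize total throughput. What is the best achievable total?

1914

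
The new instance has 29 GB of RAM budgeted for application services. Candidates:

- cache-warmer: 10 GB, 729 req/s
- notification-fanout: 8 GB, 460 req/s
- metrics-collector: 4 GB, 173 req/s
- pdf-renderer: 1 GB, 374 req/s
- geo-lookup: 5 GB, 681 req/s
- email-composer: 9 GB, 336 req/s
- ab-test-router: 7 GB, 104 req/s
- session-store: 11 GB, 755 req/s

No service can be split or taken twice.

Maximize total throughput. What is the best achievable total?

2539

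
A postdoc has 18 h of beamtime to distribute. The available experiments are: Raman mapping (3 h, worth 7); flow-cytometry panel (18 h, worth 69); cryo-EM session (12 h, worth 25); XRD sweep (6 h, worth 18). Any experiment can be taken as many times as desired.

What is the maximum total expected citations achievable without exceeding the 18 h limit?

Ranking by ratio (expected citations/h): flow-cytometry panel 3.83, XRD sweep 3.00, Raman mapping 2.33, cryo-EM session 2.08.
The ratio ordering already packs tightly: flow-cytometry panel, 18 h, 69.
No other feasible combination exceeds 69.

69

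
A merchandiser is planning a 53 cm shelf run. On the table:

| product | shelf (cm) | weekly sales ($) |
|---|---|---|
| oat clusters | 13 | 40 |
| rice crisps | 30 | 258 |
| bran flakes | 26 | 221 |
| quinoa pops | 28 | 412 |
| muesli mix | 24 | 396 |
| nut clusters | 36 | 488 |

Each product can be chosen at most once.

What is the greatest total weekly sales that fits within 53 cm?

Best packing: quinoa pops + muesli mix — 52 cm, 808 total.

808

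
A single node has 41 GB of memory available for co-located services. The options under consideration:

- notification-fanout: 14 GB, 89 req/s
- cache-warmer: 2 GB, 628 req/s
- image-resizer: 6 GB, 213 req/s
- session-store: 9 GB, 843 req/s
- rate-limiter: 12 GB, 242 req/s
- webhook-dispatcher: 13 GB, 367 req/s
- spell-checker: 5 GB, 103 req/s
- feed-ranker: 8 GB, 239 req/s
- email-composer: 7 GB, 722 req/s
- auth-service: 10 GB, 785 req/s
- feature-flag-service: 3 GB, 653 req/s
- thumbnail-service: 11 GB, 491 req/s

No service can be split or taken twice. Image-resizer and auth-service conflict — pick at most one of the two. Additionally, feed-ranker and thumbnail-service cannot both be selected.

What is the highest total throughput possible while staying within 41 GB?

Cache-warmer + session-store + feed-ranker + email-composer + auth-service + feature-flag-service uses 39 of the 41 GB and totals 3870.
The spare 2 GB is too small for any remaining service, and no feasible exchange beats 3870.

3870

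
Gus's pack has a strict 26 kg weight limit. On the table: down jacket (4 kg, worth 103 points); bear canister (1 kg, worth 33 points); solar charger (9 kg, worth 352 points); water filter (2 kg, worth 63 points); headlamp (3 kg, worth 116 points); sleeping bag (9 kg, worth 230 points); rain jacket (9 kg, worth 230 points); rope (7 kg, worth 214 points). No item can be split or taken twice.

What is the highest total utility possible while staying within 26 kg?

881

By utility per kg: solar charger 39.11, headlamp 38.67, bear canister 33.00 lead.
The ratio ordering already packs tightly: down jacket + bear canister + solar charger + water filter + headlamp + rope, 26 kg, 881.
The closest alternative, down jacket + solar charger + water filter + headlamp + rope, reaches only 848.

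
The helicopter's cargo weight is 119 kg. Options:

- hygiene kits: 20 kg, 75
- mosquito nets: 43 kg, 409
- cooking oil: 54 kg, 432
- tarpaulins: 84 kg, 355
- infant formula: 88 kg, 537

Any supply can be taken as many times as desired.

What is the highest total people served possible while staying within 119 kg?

916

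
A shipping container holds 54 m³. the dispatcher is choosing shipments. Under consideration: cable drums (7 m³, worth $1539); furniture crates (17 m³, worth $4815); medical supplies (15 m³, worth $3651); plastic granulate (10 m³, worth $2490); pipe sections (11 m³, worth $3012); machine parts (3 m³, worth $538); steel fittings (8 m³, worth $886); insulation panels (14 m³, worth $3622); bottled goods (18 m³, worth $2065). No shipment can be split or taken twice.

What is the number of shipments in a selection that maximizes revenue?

The maximum revenue within 54 m³ is 13968.
furniture crates + medical supplies + plastic granulate + pipe sections hits 13968 at 53 m³.
Every optimal selection uses 4 shipments.

4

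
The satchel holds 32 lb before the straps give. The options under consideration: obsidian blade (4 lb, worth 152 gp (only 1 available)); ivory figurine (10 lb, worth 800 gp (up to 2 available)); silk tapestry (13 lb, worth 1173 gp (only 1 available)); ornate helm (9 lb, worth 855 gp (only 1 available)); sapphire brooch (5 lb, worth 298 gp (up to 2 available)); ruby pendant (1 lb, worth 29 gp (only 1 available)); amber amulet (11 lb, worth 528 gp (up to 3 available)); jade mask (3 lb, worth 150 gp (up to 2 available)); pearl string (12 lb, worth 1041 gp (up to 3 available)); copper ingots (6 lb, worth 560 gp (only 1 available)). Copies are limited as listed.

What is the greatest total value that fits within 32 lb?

Density check — ornate helm 95.00, copper ingots 93.33, silk tapestry 90.23 are the best per lb.
Greedy by ratio would take silk tapestry + ornate helm + ruby pendant + jade mask + copper ingots: 32 lb used, total 2767.
Replace ruby pendant and jade mask and copper ingots with ivory figurine: the trade gains 61 net, giving 2828 at 32 lb.
That's the maximum — no swap from here does better than 2828.

2828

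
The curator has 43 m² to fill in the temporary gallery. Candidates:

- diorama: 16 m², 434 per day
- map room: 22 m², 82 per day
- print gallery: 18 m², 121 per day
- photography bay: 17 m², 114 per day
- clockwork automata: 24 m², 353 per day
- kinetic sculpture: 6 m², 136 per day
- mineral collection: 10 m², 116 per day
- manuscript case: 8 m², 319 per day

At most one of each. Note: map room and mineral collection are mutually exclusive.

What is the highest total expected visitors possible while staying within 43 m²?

Best packing: diorama + kinetic sculpture + mineral collection + manuscript case — 40 m², 1005 total.

1005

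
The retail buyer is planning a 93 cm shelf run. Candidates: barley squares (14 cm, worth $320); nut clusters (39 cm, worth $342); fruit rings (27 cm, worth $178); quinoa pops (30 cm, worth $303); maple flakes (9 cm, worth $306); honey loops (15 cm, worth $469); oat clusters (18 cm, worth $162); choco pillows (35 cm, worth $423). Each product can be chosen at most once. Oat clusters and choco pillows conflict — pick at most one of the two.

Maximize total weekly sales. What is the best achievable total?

1560

Best packing: barley squares + quinoa pops + maple flakes + honey loops + oat clusters — 86 cm, 1560 total.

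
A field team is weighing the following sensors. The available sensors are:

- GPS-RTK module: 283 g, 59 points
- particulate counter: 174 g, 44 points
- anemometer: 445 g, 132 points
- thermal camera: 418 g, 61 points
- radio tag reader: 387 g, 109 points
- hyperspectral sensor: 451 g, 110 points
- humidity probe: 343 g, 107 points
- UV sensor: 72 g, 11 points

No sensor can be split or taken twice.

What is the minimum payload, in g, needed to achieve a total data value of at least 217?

Need the lightest bundle worth ≥ 217.
Taking anemometer + humidity probe gives 239 (≥ 217) for 788 g.
Any bundle with less than 788 g falls short of 217.

788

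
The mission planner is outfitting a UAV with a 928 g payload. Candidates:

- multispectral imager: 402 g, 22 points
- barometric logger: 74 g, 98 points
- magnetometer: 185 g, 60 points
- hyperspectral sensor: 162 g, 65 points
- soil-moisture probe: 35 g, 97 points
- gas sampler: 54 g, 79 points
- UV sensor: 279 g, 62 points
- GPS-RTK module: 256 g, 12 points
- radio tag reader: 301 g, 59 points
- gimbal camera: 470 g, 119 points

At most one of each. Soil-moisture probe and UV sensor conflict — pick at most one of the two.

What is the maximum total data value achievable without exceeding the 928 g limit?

Best packing: barometric logger + magnetometer + hyperspectral sensor + soil-moisture probe + gas sampler + radio tag reader — 811 g, 458 total.
That's the maximum — no feasible swap from here does better than 458.

458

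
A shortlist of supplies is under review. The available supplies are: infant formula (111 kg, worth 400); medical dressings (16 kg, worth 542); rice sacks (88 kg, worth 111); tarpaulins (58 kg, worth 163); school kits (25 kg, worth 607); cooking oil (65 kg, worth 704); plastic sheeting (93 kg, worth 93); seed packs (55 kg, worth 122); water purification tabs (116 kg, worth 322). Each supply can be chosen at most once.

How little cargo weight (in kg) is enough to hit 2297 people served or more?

Look for the lowest-cargo combination reaching 2297.
infant formula + medical dressings + school kits + cooking oil + seed packs: 2375 people served at 272 kg.
Any bundle with less than 272 kg falls short of 2297.

272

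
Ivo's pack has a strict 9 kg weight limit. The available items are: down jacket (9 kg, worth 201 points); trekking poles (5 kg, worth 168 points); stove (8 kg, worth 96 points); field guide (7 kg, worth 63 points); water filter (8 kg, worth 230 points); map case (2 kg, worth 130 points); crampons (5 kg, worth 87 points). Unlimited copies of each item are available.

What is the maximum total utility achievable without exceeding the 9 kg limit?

520

Taking 4×map case: 8 kg used, 520 in utility.
That's the maximum — no swap from here does better than 520.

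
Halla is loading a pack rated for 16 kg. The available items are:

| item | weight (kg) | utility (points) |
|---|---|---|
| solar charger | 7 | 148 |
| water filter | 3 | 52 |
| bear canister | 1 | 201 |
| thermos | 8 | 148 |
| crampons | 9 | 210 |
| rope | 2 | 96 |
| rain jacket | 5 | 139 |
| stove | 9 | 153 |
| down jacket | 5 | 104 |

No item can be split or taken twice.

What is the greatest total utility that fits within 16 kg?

592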